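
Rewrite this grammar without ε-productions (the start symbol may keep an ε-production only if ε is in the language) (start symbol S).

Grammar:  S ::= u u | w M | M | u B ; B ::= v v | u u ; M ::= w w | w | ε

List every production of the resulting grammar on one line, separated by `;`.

S ::= u u | w M | w | M | u B | ε; B ::= v v | u u; M ::= w w | w

The nullable symbols are {M, S}.
ε ∈ L(G) since S is nullable, so keep S → ε.
For each production, add variants omitting each subset of nullable occurrences: S → w M gives w M | w.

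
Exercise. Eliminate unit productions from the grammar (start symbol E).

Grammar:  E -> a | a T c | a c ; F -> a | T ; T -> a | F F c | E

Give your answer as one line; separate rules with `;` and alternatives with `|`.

Unit pairs: F ⇒* {E, T}; T ⇒* {E}.
For every A with A ⇒* B via unit rules, add B's non-unit alternatives to A; then delete every rule of the form X → Y.

E -> a | a T c | a c; F -> a | a T c | a c | F F c; T -> a | a T c | a c | F F c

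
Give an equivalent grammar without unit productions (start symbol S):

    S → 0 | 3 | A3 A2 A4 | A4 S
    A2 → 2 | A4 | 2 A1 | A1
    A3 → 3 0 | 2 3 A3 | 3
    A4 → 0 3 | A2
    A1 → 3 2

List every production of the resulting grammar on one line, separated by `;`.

S → 0 | 3 | A3 A2 A4 | A4 S; A2 → 0 3 | 2 | 2 A1 | 3 2; A3 → 3 0 | 2 3 A3 | 3; A4 → 0 3 | 2 | 2 A1 | 3 2; A1 → 3 2

Unit pairs: A2 ⇒* {A1, A4}; A4 ⇒* {A1, A2}.
For each unit pair (A, B), copy every non-unit production of B to A, then drop all unit productions.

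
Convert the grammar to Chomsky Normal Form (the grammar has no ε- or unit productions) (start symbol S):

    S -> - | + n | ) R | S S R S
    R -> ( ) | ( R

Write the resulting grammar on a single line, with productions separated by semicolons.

S -> - | X1 X2 | X3 R | S Y1; R -> X4 X3 | X4 R; X1 -> +; X2 -> n; X3 -> ); X4 -> (; Y1 -> S Y2; Y2 -> R S

Introduce a nonterminal for each terminal appearing in a rule of length ≥ 2: X1 → +, X2 → n, X3 → ), X4 → (.
Binarize each right-hand side of length ≥ 3 by chaining fresh nonterminals (Y1, Y2, …): affected rules were S → S S R S.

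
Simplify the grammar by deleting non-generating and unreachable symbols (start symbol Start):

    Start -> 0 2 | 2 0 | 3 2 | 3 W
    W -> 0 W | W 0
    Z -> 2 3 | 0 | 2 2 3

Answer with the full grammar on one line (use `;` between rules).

Generating nonterminals: {Start, Z}.
Reachable from Start after that: {Start}.
Removed useless symbols: {W, Z} and every production mentioning them.

Start -> 0 2 | 2 0 | 3 2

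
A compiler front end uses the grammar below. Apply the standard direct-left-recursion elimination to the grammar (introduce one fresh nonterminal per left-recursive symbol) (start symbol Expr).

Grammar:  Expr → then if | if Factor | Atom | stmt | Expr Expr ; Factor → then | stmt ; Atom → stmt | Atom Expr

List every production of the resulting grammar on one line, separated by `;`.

Left recursion appears on Expr, Atom.
For Expr: α = {Expr}, β = {then if, if Factor, Atom, stmt}. Rewrite as Expr → β Expr1 and Expr1 → α Expr1 | ε.
For Atom: α = {Expr}, β = {stmt}. Rewrite as Atom → β Atom1 and Atom1 → α Atom1 | ε.

Expr → then if Expr1 | if Factor Expr1 | Atom Expr1 | stmt Expr1; Factor → then | stmt; Atom → stmt Atom1; Expr1 → Expr Expr1 | ε; Atom1 → Expr Atom1 | ε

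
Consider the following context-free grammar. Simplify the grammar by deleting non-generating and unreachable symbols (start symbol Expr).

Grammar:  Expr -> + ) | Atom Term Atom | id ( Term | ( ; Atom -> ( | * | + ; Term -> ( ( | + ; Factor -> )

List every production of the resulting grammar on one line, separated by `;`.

Generating nonterminals: {Atom, Expr, Factor, Term}.
Reachable from Expr after that: {Atom, Expr, Term}.
Removed useless symbols: {Factor} and every production mentioning them.

Expr -> + ) | Atom Term Atom | id ( Term | (; Atom -> ( | * | +; Term -> ( ( | +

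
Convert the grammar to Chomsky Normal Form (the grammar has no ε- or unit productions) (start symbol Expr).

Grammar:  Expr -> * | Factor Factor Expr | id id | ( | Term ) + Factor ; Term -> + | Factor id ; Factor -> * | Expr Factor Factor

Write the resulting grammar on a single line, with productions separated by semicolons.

Introduce a nonterminal for each terminal appearing in a rule of length ≥ 2: X1 → id, X2 → ), X3 → +.
Binarize each right-hand side of length ≥ 3 by chaining fresh nonterminals (Y1, Y2, …): affected rules were Expr → Factor Factor Expr; Expr → Term X2 X3 Factor; Factor → Expr Factor Factor.

Expr -> * | Factor Y1 | X1 X1 | ( | Term Y2; Term -> + | Factor X1; Factor -> * | Expr Y4; X1 -> id; X2 -> ); X3 -> +; Y1 -> Factor Expr; Y2 -> X2 Y3; Y3 -> X3 Factor; Y4 -> Factor Factor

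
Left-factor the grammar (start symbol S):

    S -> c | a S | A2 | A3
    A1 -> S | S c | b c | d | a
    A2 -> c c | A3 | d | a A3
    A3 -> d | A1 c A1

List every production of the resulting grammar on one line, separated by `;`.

A1 has alternatives sharing prefix 'S': factor to A1 → S A1' with A1' → ε | c.

S -> c | a S | A2 | A3; A1 -> b c | d | a | S A1'; A2 -> c c | A3 | d | a A3; A3 -> d | A1 c A1; A1' -> ε | c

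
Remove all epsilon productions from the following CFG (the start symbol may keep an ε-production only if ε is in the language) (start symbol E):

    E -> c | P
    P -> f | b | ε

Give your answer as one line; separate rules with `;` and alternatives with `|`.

The nullable symbols are {E, P}.
ε ∈ L(G) since E is nullable, so keep E → ε.

E -> c | P | ε; P -> f | b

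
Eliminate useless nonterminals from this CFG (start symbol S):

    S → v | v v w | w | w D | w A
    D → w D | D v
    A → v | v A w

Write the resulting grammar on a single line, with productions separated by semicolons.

S → v | v v w | w | w A; A → v | v A w

Generating nonterminals: {A, S}.
Reachable from S after that: {A, S}.
Removed useless symbols: {D} and every production mentioning them.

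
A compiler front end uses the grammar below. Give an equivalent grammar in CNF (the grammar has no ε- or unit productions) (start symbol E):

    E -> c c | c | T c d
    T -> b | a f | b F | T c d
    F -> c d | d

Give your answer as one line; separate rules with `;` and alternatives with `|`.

Introduce a nonterminal for each terminal appearing in a rule of length ≥ 2: X1 → c, X2 → d, X3 → a, X4 → f, X5 → b.
Binarize each right-hand side of length ≥ 3 by chaining fresh nonterminals (Y1, Y2, …): affected rules were E → T X1 X2; T → T X1 X2.

E -> X1 X1 | c | T Y1; T -> b | X3 X4 | X5 F | T Y2; F -> X1 X2 | d; X1 -> c; X2 -> d; X3 -> a; X4 -> f; X5 -> b; Y1 -> X1 X2; Y2 -> X1 X2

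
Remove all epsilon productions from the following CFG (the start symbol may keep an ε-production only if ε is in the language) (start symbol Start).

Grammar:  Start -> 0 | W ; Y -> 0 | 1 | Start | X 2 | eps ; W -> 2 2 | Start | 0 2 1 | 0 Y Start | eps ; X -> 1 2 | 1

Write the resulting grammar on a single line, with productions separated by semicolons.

Nullable nonterminals: {Start, W, Y}.
ε ∈ L(G) since Start is nullable, so keep Start → ε.
Add the nullable-subset variants: W → 0 Y Start gives 0 Y Start | 0 Y | 0 Start | 0.

Start -> 0 | W | ε; Y -> 0 | 1 | Start | X 2; W -> 2 2 | Start | 0 2 1 | 0 Y Start | 0 Y | 0 Start | 0; X -> 1 2 | 1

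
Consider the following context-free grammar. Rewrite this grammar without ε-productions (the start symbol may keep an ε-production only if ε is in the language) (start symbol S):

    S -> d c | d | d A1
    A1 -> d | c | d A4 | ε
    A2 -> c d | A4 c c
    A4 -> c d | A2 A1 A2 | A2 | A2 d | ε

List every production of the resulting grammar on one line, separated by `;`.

S -> d c | d | d A1; A1 -> d | c | d A4; A2 -> c d | A4 c c | c c; A4 -> c d | A2 A1 A2 | A2 A2 | A2 | A2 d

Nullable set = {A1, A4}.
ε ∉ L(G), so no ε-production is kept.
Expand every rule over subsets of its nullable positions: A2 → A4 c c gives A4 c c | c c. A4 → A2 A1 A2 gives A2 A1 A2 | A2 A2.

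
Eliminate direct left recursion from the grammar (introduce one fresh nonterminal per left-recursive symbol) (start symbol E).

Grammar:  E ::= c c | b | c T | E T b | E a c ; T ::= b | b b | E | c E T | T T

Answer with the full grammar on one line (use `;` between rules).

E, T are directly left-recursive.
For E: α = {T b, a c}, β = {c c, b, c T}. Rewrite as E → β E' and E' → α E' | ε.
For T: α = {T}, β = {b, b b, E, c E T}. Rewrite as T → β T' and T' → α T' | ε.

E ::= c c E' | b E' | c T E'; T ::= b T' | b b T' | E T' | c E T T'; E' ::= T b E' | a c E' | ε; T' ::= T T' | ε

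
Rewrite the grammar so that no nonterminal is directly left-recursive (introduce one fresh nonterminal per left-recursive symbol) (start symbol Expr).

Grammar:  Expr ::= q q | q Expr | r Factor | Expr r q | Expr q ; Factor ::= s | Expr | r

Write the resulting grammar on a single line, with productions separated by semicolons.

Directly left-recursive nonterminal: Expr.
For Expr: α = {r q, q}, β = {q q, q Expr, r Factor}. Rewrite as Expr → β Expr1 and Expr1 → α Expr1 | ε.

Expr ::= q q Expr1 | q Expr Expr1 | r Factor Expr1; Factor ::= s | Expr | r; Expr1 ::= r q Expr1 | q Expr1 | ε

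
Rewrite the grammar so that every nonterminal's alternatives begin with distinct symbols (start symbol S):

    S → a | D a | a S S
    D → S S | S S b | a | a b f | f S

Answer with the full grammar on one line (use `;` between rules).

S has alternatives sharing prefix 'a': factor to S → a S' with S' → ε | S S.
D has alternatives sharing prefix 'S S': factor to D → S S D' with D' → ε | b.
D has alternatives sharing prefix 'a': factor to D → a D'' with D'' → ε | b f.

S → D a | a S'; D → f S | S S D' | a D''; S' → ε | S S; D' → ε | b; D'' → ε | b f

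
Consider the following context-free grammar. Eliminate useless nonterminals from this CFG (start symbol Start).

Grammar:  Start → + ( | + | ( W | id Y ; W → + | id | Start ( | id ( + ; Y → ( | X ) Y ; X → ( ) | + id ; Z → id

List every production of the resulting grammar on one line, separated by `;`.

Start → + ( | + | ( W | id Y; W → + | id | Start ( | id ( +; Y → ( | X ) Y; X → ( ) | + id

Generating nonterminals: {Start, W, X, Y, Z}.
Reachable from Start after that: {Start, W, X, Y}.
Removed useless symbols: {Z} and every production mentioning them.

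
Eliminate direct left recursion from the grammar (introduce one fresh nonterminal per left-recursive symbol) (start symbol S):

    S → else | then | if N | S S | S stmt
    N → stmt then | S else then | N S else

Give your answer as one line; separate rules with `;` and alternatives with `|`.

S → else S' | then S' | if N S'; N → stmt then N' | S else then N'; S' → S S' | stmt S' | ε; N' → S else N' | ε

Directly left-recursive nonterminals: S, N.
For S: α = {S, stmt}, β = {else, then, if N}. Rewrite as S → β S' and S' → α S' | ε.
For N: α = {S else}, β = {stmt then, S else then}. Rewrite as N → β N' and N' → α N' | ε.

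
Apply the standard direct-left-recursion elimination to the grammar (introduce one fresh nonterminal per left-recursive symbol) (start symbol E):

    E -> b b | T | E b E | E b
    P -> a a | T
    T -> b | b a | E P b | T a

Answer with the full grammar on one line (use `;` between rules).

E -> b b E' | T E'; P -> a a | T; T -> b T' | b a T' | E P b T'; E' -> b E E' | b E' | eps; T' -> a T' | eps

Directly left-recursive nonterminals: E, T.
For E: α = {b E, b}, β = {b b, T}. Rewrite as E → β E' and E' → α E' | ε.
For T: α = {a}, β = {b, b a, E P b}. Rewrite as T → β T' and T' → α T' | ε.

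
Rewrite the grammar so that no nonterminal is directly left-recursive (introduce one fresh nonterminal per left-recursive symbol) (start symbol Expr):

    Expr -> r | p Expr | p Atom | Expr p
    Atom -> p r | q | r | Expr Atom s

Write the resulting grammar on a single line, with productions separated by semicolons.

Expr is directly left-recursive.
For Expr: α = {p}, β = {r, p Expr, p Atom}. Rewrite as Expr → β Expr1 and Expr1 → α Expr1 | ε.

Expr -> r Expr1 | p Expr Expr1 | p Atom Expr1; Atom -> p r | q | r | Expr Atom s; Expr1 -> p Expr1 | ε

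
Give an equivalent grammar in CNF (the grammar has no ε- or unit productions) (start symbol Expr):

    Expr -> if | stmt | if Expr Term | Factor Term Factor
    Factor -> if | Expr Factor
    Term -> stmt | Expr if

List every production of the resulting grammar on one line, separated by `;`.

Introduce a nonterminal for each terminal appearing in a rule of length ≥ 2: X1 → if.
Binarize each right-hand side of length ≥ 3 by chaining fresh nonterminals (Y1, Y2, …): affected rules were Expr → X1 Expr Term; Expr → Factor Term Factor.

Expr -> if | stmt | X1 Y1 | Factor Y2; Factor -> if | Expr Factor; Term -> stmt | Expr X1; X1 -> if; Y1 -> Expr Term; Y2 -> Term Factor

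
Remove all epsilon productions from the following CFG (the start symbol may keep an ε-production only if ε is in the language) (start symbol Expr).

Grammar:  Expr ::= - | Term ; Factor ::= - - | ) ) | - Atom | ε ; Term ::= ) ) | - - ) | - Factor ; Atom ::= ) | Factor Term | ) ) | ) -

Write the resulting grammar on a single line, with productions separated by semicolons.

Expr ::= - | Term; Factor ::= - - | ) ) | - Atom; Term ::= ) ) | - - ) | - Factor | -; Atom ::= ) | Factor Term | Term | ) ) | ) -

Nullable nonterminals: {Factor}.
ε ∉ L(G), so no ε-production is kept.
Add the nullable-subset variants: Term → - Factor gives - Factor | -. Atom → Factor Term gives Factor Term | Term.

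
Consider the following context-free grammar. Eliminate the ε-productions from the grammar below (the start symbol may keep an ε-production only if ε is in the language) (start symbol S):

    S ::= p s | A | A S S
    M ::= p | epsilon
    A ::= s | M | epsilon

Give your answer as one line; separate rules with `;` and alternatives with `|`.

S ::= p s | A | A S S | A S | S S | epsilon; M ::= p; A ::= s | M

The nullable symbols are {A, M, S}.
ε ∈ L(G) since S is nullable, so keep S → ε.
Add the nullable-subset variants: S → A S S gives A S S | A S | S S.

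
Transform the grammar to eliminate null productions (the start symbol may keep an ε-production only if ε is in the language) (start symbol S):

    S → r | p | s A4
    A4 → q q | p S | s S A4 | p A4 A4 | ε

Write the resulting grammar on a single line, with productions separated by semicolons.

S → r | p | s A4 | s; A4 → q q | p S | s S A4 | s S | p A4 A4 | p A4 | p

Nullable nonterminals: {A4}.
ε ∉ L(G), so no ε-production is kept.
Expand every rule over subsets of its nullable positions: S → s A4 gives s A4 | s. A4 → s S A4 gives s S A4 | s S. A4 → p A4 A4 gives p A4 A4 | p A4 | p.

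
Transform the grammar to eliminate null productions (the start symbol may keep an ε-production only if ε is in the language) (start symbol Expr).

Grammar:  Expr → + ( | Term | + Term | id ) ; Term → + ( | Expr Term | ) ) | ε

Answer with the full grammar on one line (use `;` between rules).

Nullable nonterminals: {Expr, Term}.
ε ∈ L(G) since Expr is nullable, so keep Expr → ε.
Add the nullable-subset variants: Expr → + Term gives + Term | +. Term → Expr Term gives Expr Term | Expr.

Expr → + ( | Term | + Term | + | id ) | ε; Term → + ( | Expr Term | Expr | ) )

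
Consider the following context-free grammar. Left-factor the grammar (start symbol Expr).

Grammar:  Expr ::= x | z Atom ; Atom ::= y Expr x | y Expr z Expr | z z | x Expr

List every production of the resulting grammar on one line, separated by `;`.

Expr ::= x | z Atom; Atom ::= z z | x Expr | y Expr Atom1; Atom1 ::= x | z Expr

Atom has alternatives sharing prefix 'y Expr': factor to Atom → y Expr Atom1 with Atom1 → x | z Expr.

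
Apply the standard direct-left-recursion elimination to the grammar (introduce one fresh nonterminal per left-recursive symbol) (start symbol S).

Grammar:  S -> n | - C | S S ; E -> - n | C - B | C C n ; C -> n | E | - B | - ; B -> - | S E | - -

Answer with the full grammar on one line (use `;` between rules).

S -> n S' | - C S'; E -> - n | C - B | C C n; C -> n | E | - B | -; B -> - | S E | - -; S' -> S S' | ε

Left recursion appears on S.
For S: α = {S}, β = {n, - C}. Rewrite as S → β S' and S' → α S' | ε.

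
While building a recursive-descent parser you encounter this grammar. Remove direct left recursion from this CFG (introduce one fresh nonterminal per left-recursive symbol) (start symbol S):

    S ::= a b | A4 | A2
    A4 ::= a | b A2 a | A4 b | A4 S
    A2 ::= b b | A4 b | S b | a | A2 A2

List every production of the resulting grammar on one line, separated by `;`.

A4, A2 are directly left-recursive.
For A4: α = {b, S}, β = {a, b A2 a}. Rewrite as A4 → β A4' and A4' → α A4' | ε.
For A2: α = {A2}, β = {b b, A4 b, S b, a}. Rewrite as A2 → β A2' and A2' → α A2' | ε.

S ::= a b | A4 | A2; A4 ::= a A4' | b A2 a A4'; A2 ::= b b A2' | A4 b A2' | S b A2' | a A2'; A4' ::= b A4' | S A4' | ε; A2' ::= A2 A2' | ε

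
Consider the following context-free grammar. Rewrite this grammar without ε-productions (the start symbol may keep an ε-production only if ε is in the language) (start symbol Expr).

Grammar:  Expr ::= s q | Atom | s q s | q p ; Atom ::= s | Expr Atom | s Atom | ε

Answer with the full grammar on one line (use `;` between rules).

Expr ::= s q | Atom | s q s | q p | ε; Atom ::= s | Expr Atom | Expr | s Atom

Nullable set = {Atom, Expr}.
ε ∈ L(G) since Expr is nullable, so keep Expr → ε.
Add the nullable-subset variants: Atom → Expr Atom gives Expr Atom | Expr.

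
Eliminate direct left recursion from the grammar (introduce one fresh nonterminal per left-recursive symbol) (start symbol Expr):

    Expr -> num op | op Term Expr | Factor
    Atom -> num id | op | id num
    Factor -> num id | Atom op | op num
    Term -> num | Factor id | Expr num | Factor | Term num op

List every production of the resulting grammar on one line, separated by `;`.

Left recursion appears on Term.
For Term: α = {num op}, β = {num, Factor id, Expr num, Factor}. Rewrite as Term → β Term1 and Term1 → α Term1 | ε.

Expr -> num op | op Term Expr | Factor; Atom -> num id | op | id num; Factor -> num id | Atom op | op num; Term -> num Term1 | Factor id Term1 | Expr num Term1 | Factor Term1; Term1 -> num op Term1 | ε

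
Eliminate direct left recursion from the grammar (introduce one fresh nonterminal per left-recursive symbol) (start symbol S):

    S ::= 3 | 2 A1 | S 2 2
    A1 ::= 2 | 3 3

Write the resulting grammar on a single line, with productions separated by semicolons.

S ::= 3 S' | 2 A1 S'; A1 ::= 2 | 3 3; S' ::= 2 2 S' | ε

S is directly left-recursive.
For S: α = {2 2}, β = {3, 2 A1}. Rewrite as S → β S' and S' → α S' | ε.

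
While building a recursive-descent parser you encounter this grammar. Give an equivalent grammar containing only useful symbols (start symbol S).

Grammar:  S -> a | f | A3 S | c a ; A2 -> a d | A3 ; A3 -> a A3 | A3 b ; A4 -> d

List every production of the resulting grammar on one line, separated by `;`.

S -> a | f | c a

Generating nonterminals: {A2, A4, S}.
Reachable from S after that: {S}.
Removed useless symbols: {A2, A3, A4} and every production mentioning them.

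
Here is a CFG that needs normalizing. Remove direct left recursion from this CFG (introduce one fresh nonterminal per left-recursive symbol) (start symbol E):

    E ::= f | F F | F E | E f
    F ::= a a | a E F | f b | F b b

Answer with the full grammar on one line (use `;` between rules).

E, F are directly left-recursive.
For E: α = {f}, β = {f, F F, F E}. Rewrite as E → β E' and E' → α E' | ε.
For F: α = {b b}, β = {a a, a E F, f b}. Rewrite as F → β F' and F' → α F' | ε.

E ::= f E' | F F E' | F E E'; F ::= a a F' | a E F F' | f b F'; E' ::= f E' | ε; F' ::= b b F' | ε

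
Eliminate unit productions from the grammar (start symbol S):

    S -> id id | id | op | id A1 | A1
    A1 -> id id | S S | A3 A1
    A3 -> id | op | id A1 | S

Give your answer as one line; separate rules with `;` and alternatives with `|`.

S -> id id | S S | A3 A1 | id | op | id A1; A1 -> id id | S S | A3 A1; A3 -> id id | S S | A3 A1 | id | op | id A1

Unit pairs: A3 ⇒* {A1, S}; S ⇒* {A1}.
Replace each nonterminal's rules with the union of the non-unit rules of every nonterminal it unit-derives.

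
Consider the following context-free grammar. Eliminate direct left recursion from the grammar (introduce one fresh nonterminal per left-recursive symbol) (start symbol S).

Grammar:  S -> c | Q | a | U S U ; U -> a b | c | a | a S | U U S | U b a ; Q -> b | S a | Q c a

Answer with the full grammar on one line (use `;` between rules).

Left recursion appears on U, Q.
For U: α = {U S, b a}, β = {a b, c, a, a S}. Rewrite as U → β U' and U' → α U' | ε.
For Q: α = {c a}, β = {b, S a}. Rewrite as Q → β Q' and Q' → α Q' | ε.

S -> c | Q | a | U S U; U -> a b U' | c U' | a U' | a S U'; Q -> b Q' | S a Q'; U' -> U S U' | b a U' | epsilon; Q' -> c a Q' | epsilon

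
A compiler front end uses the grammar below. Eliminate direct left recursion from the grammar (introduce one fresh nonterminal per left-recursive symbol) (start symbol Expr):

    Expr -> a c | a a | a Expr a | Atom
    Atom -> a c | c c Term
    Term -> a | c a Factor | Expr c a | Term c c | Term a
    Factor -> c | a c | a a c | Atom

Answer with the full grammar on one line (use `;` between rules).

Left recursion appears on Term.
For Term: α = {c c, a}, β = {a, c a Factor, Expr c a}. Rewrite as Term → β Term1 and Term1 → α Term1 | ε.

Expr -> a c | a a | a Expr a | Atom; Atom -> a c | c c Term; Term -> a Term1 | c a Factor Term1 | Expr c a Term1; Factor -> c | a c | a a c | Atom; Term1 -> c c Term1 | a Term1 | ε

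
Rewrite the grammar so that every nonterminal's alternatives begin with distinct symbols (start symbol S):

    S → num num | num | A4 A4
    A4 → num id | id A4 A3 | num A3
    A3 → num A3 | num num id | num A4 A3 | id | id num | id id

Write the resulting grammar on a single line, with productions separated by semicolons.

S has alternatives sharing prefix 'num': factor to S → num S' with S' → num | ε.
A4 has alternatives sharing prefix 'num': factor to A4 → num A4' with A4' → id | A3.
A3 has alternatives sharing prefix 'num': factor to A3 → num A3' with A3' → A3 | num id | A4 A3.
A3 has alternatives sharing prefix 'id': factor to A3 → id A3'' with A3'' → ε | num | id.

S → A4 A4 | num S'; A4 → id A4 A3 | num A4'; A3 → num A3' | id A3''; S' → num | epsilon; A4' → id | A3; A3' → A3 | num id | A4 A3; A3'' → epsilon | num | id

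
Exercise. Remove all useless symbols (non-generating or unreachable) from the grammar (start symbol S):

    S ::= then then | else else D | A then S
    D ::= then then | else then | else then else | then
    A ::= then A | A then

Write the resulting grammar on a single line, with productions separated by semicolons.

Generating nonterminals: {D, S}.
Reachable from S after that: {D, S}.
Removed useless symbols: {A} and every production mentioning them.

S ::= then then | else else D; D ::= then then | else then | else then else | then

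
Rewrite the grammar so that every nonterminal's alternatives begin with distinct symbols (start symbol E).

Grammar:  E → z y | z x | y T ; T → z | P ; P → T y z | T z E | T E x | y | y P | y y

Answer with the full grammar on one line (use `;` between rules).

E has alternatives sharing prefix 'z': factor to E → z E' with E' → y | x.
P has alternatives sharing prefix 'T': factor to P → T P' with P' → y z | z E | E x.
P has alternatives sharing prefix 'y': factor to P → y P'' with P'' → ε | P | y.

E → y T | z E'; T → z | P; P → T P' | y P''; E' → y | x; P' → y z | z E | E x; P'' → ε | P | y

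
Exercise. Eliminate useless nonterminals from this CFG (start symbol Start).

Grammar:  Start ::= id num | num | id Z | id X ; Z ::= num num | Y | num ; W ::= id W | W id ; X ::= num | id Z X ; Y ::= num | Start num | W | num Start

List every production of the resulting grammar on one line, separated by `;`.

Start ::= id num | num | id Z | id X; Z ::= num num | Y | num; X ::= num | id Z X; Y ::= num | Start num | num Start

Generating nonterminals: {Start, X, Y, Z}.
Reachable from Start after that: {Start, X, Y, Z}.
Removed useless symbols: {W} and every production mentioning them.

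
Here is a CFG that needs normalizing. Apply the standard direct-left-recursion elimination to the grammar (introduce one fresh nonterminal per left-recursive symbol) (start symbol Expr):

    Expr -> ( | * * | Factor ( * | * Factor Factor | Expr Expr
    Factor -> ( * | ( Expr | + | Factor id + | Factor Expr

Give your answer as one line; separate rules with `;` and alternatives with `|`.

Expr -> ( Expr1 | * * Expr1 | Factor ( * Expr1 | * Factor Factor Expr1; Factor -> ( * Factor1 | ( Expr Factor1 | + Factor1; Expr1 -> Expr Expr1 | ε; Factor1 -> id + Factor1 | Expr Factor1 | ε

Directly left-recursive nonterminals: Expr, Factor.
For Expr: α = {Expr}, β = {(, * *, Factor ( *, * Factor Factor}. Rewrite as Expr → β Expr1 and Expr1 → α Expr1 | ε.
For Factor: α = {id +, Expr}, β = {( *, ( Expr, +}. Rewrite as Factor → β Factor1 and Factor1 → α Factor1 | ε.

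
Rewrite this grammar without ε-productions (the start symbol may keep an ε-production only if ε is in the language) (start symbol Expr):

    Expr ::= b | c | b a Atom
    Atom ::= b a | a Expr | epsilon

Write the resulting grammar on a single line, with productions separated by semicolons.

Expr ::= b | c | b a Atom | b a; Atom ::= b a | a Expr

The nullable symbols are {Atom}.
ε ∉ L(G), so no ε-production is kept.
Add the nullable-subset variants: Expr → b a Atom gives b a Atom | b a.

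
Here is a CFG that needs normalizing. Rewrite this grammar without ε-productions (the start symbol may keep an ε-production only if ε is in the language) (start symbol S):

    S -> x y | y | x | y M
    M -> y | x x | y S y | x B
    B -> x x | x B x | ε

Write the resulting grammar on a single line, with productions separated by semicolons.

Nullable set = {B}.
ε ∉ L(G), so no ε-production is kept.
Add the nullable-subset variants: M → x B gives x B | x.

S -> x y | y | x | y M; M -> y | x x | y S y | x B | x; B -> x x | x B x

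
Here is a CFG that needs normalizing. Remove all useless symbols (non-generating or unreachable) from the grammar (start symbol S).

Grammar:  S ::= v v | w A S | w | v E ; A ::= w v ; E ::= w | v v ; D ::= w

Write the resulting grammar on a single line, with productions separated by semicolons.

S ::= v v | w A S | w | v E; A ::= w v; E ::= w | v v

Generating nonterminals: {A, D, E, S}.
Reachable from S after that: {A, E, S}.
Removed useless symbols: {D} and every production mentioning them.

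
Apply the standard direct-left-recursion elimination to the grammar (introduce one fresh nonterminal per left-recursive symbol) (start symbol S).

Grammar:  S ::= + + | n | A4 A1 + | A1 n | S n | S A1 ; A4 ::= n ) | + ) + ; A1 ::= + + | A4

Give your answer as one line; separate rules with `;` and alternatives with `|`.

Directly left-recursive nonterminal: S.
For S: α = {n, A1}, β = {+ +, n, A4 A1 +, A1 n}. Rewrite as S → β S' and S' → α S' | ε.

S ::= + + S' | n S' | A4 A1 + S' | A1 n S'; A4 ::= n ) | + ) +; A1 ::= + + | A4; S' ::= n S' | A1 S' | ε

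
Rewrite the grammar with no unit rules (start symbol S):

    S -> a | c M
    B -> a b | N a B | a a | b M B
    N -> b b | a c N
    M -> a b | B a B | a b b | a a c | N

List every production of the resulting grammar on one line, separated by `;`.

Unit pairs: M ⇒* {N}.
Replace each nonterminal's rules with the union of the non-unit rules of every nonterminal it unit-derives.

S -> a | c M; B -> a b | N a B | a a | b M B; N -> b b | a c N; M -> b b | a c N | a b | B a B | a b b | a a c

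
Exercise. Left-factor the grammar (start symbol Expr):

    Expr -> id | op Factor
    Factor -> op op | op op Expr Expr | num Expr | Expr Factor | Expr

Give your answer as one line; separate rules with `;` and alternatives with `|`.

Factor has alternatives sharing prefix 'op op': factor to Factor → op op Factor1 with Factor1 → ε | Expr Expr.
Factor has alternatives sharing prefix 'Expr': factor to Factor → Expr Factor2 with Factor2 → Factor | ε.

Expr -> id | op Factor; Factor -> num Expr | op op Factor1 | Expr Factor2; Factor1 -> eps | Expr Expr; Factor2 -> Factor | eps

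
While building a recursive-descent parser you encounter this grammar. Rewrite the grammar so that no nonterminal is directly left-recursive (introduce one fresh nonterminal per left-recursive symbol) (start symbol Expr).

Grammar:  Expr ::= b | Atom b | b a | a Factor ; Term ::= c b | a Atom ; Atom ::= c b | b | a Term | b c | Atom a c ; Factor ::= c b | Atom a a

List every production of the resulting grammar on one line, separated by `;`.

Left recursion appears on Atom.
For Atom: α = {a c}, β = {c b, b, a Term, b c}. Rewrite as Atom → β Atom1 and Atom1 → α Atom1 | ε.

Expr ::= b | Atom b | b a | a Factor; Term ::= c b | a Atom; Atom ::= c b Atom1 | b Atom1 | a Term Atom1 | b c Atom1; Factor ::= c b | Atom a a; Atom1 ::= a c Atom1 | ε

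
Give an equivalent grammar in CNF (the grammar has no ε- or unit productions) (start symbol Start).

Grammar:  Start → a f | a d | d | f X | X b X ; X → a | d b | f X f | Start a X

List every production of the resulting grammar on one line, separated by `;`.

Introduce a nonterminal for each terminal appearing in a rule of length ≥ 2: X1 → a, X2 → f, X3 → d, X4 → b.
Binarize each right-hand side of length ≥ 3 by chaining fresh nonterminals (Y1, Y2, …): affected rules were Start → X X4 X; X → X2 X X2; X → Start X1 X.

Start → X1 X2 | X1 X3 | d | X2 X | X Y1; X → a | X3 X4 | X2 Y2 | Start Y3; X1 → a; X2 → f; X3 → d; X4 → b; Y1 → X4 X; Y2 → X X2; Y3 → X1 X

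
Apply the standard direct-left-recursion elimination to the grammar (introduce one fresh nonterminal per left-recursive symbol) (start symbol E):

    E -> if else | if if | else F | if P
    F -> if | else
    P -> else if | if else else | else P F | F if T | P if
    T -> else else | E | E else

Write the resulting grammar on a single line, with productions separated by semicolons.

Directly left-recursive nonterminal: P.
For P: α = {if}, β = {else if, if else else, else P F, F if T}. Rewrite as P → β P' and P' → α P' | ε.

E -> if else | if if | else F | if P; F -> if | else; P -> else if P' | if else else P' | else P F P' | F if T P'; T -> else else | E | E else; P' -> if P' | epsilon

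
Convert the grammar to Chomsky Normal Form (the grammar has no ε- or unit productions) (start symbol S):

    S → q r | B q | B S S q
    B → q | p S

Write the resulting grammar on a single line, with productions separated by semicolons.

S → X1 X2 | B X1 | B Y1; B → q | X3 S; X1 → q; X2 → r; X3 → p; Y1 → S Y2; Y2 → S X1

Introduce a nonterminal for each terminal appearing in a rule of length ≥ 2: X1 → q, X2 → r, X3 → p.
Binarize each right-hand side of length ≥ 3 by chaining fresh nonterminals (Y1, Y2, …): affected rules were S → B S S X1.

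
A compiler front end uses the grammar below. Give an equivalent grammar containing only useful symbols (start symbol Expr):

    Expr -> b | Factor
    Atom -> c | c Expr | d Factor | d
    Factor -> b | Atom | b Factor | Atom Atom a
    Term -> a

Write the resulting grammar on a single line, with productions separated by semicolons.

Generating nonterminals: {Atom, Expr, Factor, Term}.
Reachable from Expr after that: {Atom, Expr, Factor}.
Removed useless symbols: {Term} and every production mentioning them.

Expr -> b | Factor; Atom -> c | c Expr | d Factor | d; Factor -> b | Atom | b Factor | Atom Atom a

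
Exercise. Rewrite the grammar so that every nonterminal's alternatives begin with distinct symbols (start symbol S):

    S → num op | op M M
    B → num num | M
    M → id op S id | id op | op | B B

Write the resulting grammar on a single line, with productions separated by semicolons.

S → num op | op M M; B → num num | M; M → op | B B | id op M'; M' → S id | eps

M has alternatives sharing prefix 'id op': factor to M → id op M' with M' → S id | ε.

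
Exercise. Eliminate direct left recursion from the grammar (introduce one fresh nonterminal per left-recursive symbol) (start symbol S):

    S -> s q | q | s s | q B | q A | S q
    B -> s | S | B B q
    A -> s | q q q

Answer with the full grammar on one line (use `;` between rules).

Left recursion appears on S, B.
For S: α = {q}, β = {s q, q, s s, q B, q A}. Rewrite as S → β S' and S' → α S' | ε.
For B: α = {B q}, β = {s, S}. Rewrite as B → β B' and B' → α B' | ε.

S -> s q S' | q S' | s s S' | q B S' | q A S'; B -> s B' | S B'; A -> s | q q q; S' -> q S' | ε; B' -> B q B' | ε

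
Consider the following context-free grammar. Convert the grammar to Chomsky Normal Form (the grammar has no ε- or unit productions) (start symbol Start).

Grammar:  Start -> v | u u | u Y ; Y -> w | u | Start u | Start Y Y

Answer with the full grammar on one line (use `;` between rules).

Introduce a nonterminal for each terminal appearing in a rule of length ≥ 2: X1 → u.
Binarize each right-hand side of length ≥ 3 by chaining fresh nonterminals (Y1, Y2, …): affected rules were Y → Start Y Y.

Start -> v | X1 X1 | X1 Y; Y -> w | u | Start X1 | Start Y1; X1 -> u; Y1 -> Y Y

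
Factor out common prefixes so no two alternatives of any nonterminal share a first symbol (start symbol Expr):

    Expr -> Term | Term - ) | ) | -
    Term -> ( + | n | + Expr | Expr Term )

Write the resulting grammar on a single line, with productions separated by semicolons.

Expr has alternatives sharing prefix 'Term': factor to Expr → Term Expr1 with Expr1 → ε | - ).

Expr -> ) | - | Term Expr1; Term -> ( + | n | + Expr | Expr Term ); Expr1 -> ε | - )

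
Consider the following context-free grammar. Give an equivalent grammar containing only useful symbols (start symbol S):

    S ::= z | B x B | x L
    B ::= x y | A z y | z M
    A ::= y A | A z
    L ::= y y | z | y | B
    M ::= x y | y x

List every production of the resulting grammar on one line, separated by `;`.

S ::= z | B x B | x L; B ::= x y | z M; L ::= y y | z | y | B; M ::= x y | y x

Generating nonterminals: {B, L, M, S}.
Reachable from S after that: {B, L, M, S}.
Removed useless symbols: {A} and every production mentioning them.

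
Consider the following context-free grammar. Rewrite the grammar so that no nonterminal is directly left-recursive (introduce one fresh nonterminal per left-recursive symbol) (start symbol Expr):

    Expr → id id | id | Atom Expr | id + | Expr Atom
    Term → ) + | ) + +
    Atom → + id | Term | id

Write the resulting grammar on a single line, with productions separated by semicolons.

Expr → id id Expr1 | id Expr1 | Atom Expr Expr1 | id + Expr1; Term → ) + | ) + +; Atom → + id | Term | id; Expr1 → Atom Expr1 | ε

Directly left-recursive nonterminal: Expr.
For Expr: α = {Atom}, β = {id id, id, Atom Expr, id +}. Rewrite as Expr → β Expr1 and Expr1 → α Expr1 | ε.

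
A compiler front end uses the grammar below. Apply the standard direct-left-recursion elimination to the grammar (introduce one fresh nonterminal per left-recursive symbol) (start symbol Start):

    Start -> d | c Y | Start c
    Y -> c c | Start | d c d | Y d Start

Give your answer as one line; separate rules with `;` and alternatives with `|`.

Directly left-recursive nonterminals: Start, Y.
For Start: α = {c}, β = {d, c Y}. Rewrite as Start → β Start1 and Start1 → α Start1 | ε.
For Y: α = {d Start}, β = {c c, Start, d c d}. Rewrite as Y → β Y1 and Y1 → α Y1 | ε.

Start -> d Start1 | c Y Start1; Y -> c c Y1 | Start Y1 | d c d Y1; Start1 -> c Start1 | eps; Y1 -> d Start Y1 | eps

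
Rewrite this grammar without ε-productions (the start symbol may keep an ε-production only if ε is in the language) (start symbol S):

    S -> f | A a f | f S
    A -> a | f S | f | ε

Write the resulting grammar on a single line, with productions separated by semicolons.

S -> f | A a f | a f | f S; A -> a | f S | f

Nullable set = {A}.
ε ∉ L(G), so no ε-production is kept.
For each production, add variants omitting each subset of nullable occurrences: S → A a f gives A a f | a f.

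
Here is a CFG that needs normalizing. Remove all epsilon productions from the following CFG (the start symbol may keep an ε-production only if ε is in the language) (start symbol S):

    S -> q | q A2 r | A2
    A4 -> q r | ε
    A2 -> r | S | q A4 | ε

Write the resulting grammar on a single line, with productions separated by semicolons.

Nullable set = {A2, A4, S}.
ε ∈ L(G) since S is nullable, so keep S → ε.
Add the nullable-subset variants: S → q A2 r gives q A2 r | q r. A2 → q A4 gives q A4 | q.

S -> q | q A2 r | q r | A2 | ε; A4 -> q r; A2 -> r | S | q A4 | q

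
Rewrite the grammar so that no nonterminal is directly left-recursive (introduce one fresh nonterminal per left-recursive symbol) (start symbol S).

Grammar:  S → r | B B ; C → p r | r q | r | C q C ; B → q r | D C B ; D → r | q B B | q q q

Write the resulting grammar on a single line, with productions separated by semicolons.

Directly left-recursive nonterminal: C.
For C: α = {q C}, β = {p r, r q, r}. Rewrite as C → β C' and C' → α C' | ε.

S → r | B B; C → p r C' | r q C' | r C'; B → q r | D C B; D → r | q B B | q q q; C' → q C C' | ε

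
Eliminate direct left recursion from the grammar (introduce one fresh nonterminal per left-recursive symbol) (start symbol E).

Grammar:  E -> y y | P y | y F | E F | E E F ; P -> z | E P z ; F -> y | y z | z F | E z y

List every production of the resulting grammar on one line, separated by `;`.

E -> y y E' | P y E' | y F E'; P -> z | E P z; F -> y | y z | z F | E z y; E' -> F E' | E F E' | ε

Left recursion appears on E.
For E: α = {F, E F}, β = {y y, P y, y F}. Rewrite as E → β E' and E' → α E' | ε.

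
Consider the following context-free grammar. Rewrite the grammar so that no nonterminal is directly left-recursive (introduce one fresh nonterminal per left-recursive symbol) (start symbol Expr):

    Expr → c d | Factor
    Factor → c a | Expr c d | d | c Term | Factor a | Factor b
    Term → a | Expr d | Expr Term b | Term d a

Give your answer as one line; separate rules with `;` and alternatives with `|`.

Expr → c d | Factor; Factor → c a Factor1 | Expr c d Factor1 | d Factor1 | c Term Factor1; Term → a Term1 | Expr d Term1 | Expr Term b Term1; Factor1 → a Factor1 | b Factor1 | epsilon; Term1 → d a Term1 | epsilon

Left recursion appears on Factor, Term.
For Factor: α = {a, b}, β = {c a, Expr c d, d, c Term}. Rewrite as Factor → β Factor1 and Factor1 → α Factor1 | ε.
For Term: α = {d a}, β = {a, Expr d, Expr Term b}. Rewrite as Term → β Term1 and Term1 → α Term1 | ε.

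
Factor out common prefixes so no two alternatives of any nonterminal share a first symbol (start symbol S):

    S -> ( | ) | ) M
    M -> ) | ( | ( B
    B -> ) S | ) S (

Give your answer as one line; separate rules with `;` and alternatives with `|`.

S -> ( | ) S'; M -> ) | ( M'; B -> ) S B'; S' -> ε | M; M' -> ε | B; B' -> ε | (

S has alternatives sharing prefix ')': factor to S → ) S' with S' → ε | M.
M has alternatives sharing prefix '(': factor to M → ( M' with M' → ε | B.
B has alternatives sharing prefix ') S': factor to B → ) S B' with B' → ε | (.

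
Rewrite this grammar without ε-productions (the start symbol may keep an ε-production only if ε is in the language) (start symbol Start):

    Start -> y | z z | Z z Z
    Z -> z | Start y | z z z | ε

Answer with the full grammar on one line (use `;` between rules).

Start -> y | z z | Z z Z | Z z | z Z | z; Z -> z | Start y | z z z

The nullable symbols are {Z}.
ε ∉ L(G), so no ε-production is kept.
Expand every rule over subsets of its nullable positions: Start → Z z Z gives Z z Z | Z z | z Z | z.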